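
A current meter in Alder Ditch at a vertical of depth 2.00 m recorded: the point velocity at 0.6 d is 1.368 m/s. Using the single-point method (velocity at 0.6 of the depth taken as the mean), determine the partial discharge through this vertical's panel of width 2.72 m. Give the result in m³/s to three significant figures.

v̄ = v₀.₆ = 1.368 m/s
q = v̄ × d × w = 1.368 × 2.00 × 2.72 = 7.442 m³/s

7.44 m³/s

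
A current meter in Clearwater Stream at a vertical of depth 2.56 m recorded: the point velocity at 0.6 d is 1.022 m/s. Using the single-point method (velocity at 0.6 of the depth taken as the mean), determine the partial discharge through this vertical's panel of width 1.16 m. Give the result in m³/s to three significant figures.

v̄ = v₀.₆ = 1.022 m/s
q = v̄ × d × w = 1.022 × 2.56 × 1.16 = 3.035 m³/s

3.03 m³/s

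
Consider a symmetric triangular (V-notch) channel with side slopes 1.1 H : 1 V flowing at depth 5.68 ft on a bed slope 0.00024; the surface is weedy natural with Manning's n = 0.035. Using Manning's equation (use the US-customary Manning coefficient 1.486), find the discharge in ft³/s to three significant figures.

A = z·y² = 1.1×5.68² = 35.49 ft²
P = 2y√(1+z²) = 2×5.68×√(1+1.1²) = 16.89 ft
R = A/P = 35.49/16.89 = 2.101 ft
Q = (1.486/n)·A·R^(2/3)·S^(1/2) = (1.486/0.035) × 35.49 × 2.101^(2/3) × 0.00024^(1/2) = 38.30 ft³/s

38.3 ft³/s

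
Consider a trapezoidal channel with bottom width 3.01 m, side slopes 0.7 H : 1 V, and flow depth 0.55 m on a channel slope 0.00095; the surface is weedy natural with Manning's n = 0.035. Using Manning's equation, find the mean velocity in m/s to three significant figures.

A = (b + z·y)·y = (3.01 + 0.7×0.55)×0.55 = 1.867 m²
P = b + 2y√(1+z²) = 3.01 + 2×0.55×√(1+0.7²) = 4.353 m
R = A/P = 1.867/4.353 = 0.4290 m
Q = (1/n)·A·R^(2/3)·S^(1/2) = (1/0.035) × 1.867 × 0.4290^(2/3) × 0.00095^(1/2) = 0.9353 m³/s
V = Q/A = 0.9353/1.867 = 0.5009 m/s

0.501 m/s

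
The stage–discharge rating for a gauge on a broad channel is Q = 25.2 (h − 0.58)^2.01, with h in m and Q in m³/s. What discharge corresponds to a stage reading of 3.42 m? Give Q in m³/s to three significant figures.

Q = 25.2 × (3.42 − 0.58)^2.01 = 25.2 × 2.84^2.01 = 205.4 m³/s

205 m³/s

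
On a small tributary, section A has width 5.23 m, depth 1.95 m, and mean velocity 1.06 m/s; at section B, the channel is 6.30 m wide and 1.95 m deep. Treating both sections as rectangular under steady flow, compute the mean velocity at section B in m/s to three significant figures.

0.880 m/s

Q = A₁V₁ = (5.23×1.95) × 1.06 = 10.81 m³/s
A₂ = 6.30 × 1.95 = 12.29 m²
V₂ = Q/A₂ = 10.81/12.29 = 0.8800 m/s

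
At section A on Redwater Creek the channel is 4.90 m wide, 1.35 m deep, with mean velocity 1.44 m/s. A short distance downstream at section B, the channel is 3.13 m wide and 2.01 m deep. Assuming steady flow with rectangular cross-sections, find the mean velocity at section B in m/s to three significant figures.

Q = A₁V₁ = (4.90×1.35) × 1.44 = 9.526 m³/s
A₂ = 3.13 × 2.01 = 6.291 m²
V₂ = Q/A₂ = 9.526/6.291 = 1.514 m/s

1.51 m/s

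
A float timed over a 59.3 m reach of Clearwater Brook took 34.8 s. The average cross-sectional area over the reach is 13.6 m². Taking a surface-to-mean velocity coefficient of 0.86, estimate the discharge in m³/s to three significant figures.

19.9 m³/s

v_surface = L / t̄ = 59.3 / 34.8 = 1.704 m/s
v_mean = 0.86 × 1.704 = 1.465 m/s
Q = A × v_mean = 13.6 × 1.465 = 19.93 m³/s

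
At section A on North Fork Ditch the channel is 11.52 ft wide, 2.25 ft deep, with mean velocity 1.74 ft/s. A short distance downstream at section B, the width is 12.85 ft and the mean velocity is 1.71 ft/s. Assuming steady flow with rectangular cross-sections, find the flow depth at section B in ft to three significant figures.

2.05 ft

Q = A₁V₁ = (11.52×2.25) × 1.74 = 45.10 ft³/s
d₂ = Q/(b₂ V₂) = 45.10/(12.85×1.71) = 2.053 ft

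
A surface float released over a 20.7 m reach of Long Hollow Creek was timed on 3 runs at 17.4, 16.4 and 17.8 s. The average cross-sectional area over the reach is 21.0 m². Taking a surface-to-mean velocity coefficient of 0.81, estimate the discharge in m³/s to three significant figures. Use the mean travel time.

20.5 m³/s

t̄ = (17.4 + 16.4 + 17.8) / 3 = 17.2 s
v_surface = L / t̄ = 20.7 / 17.2 = 1.203 m/s
v_mean = 0.81 × 1.203 = 0.9748 m/s
Q = A × v_mean = 21.0 × 0.9748 = 20.47 m³/s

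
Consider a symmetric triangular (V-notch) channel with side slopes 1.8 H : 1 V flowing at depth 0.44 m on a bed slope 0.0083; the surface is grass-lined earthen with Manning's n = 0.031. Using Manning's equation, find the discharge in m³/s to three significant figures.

0.341 m³/s

A = z·y² = 1.8×0.44² = 0.3485 m²
P = 2y√(1+z²) = 2×0.44×√(1+1.8²) = 1.812 m
R = A/P = 0.3485/1.812 = 0.1923 m
Q = (1/n)·A·R^(2/3)·S^(1/2) = (1/0.031) × 0.3485 × 0.1923^(2/3) × 0.0083^(1/2) = 0.3412 m³/s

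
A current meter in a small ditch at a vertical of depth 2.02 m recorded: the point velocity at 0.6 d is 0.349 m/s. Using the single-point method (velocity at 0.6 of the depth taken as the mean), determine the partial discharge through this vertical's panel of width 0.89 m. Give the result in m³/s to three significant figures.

0.627 m³/s

v̄ = v₀.₆ = 0.349 m/s
q = v̄ × d × w = 0.3490 × 2.02 × 0.89 = 0.6274 m³/s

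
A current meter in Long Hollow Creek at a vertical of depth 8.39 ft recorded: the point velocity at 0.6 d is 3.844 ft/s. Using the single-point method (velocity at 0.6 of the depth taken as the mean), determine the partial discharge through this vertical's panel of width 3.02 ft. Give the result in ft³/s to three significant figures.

97.4 ft³/s

v̄ = v₀.₆ = 3.844 ft/s
q = v̄ × d × w = 3.844 × 8.39 × 3.02 = 97.40 ft³/s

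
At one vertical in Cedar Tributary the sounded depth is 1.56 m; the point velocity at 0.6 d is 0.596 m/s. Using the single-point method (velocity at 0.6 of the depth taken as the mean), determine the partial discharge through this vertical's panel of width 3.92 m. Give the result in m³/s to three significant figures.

v̄ = v₀.₆ = 0.596 m/s
q = v̄ × d × w = 0.5960 × 1.56 × 3.92 = 3.645 m³/s

3.64 m³/s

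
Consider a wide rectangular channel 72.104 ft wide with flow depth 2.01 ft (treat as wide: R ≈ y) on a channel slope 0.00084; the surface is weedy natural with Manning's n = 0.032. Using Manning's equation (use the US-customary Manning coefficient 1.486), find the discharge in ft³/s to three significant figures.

311 ft³/s

A = b·y = 72.104 × 2.01 = 144.9 ft²
Wide channel: R ≈ y = 2.01 ft
Q = (1.486/n)·A·R^(2/3)·S^(1/2) = (1.486/0.032) × 144.9 × 2.010^(2/3) × 0.00084^(1/2) = 310.7 ft³/s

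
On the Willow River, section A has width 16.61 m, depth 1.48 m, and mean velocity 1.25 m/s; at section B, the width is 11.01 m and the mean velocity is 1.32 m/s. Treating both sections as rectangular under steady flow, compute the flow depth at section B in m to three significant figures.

2.11 m

Q = A₁V₁ = (16.61×1.48) × 1.25 = 30.73 m³/s
d₂ = Q/(b₂ V₂) = 30.73/(11.01×1.32) = 2.114 m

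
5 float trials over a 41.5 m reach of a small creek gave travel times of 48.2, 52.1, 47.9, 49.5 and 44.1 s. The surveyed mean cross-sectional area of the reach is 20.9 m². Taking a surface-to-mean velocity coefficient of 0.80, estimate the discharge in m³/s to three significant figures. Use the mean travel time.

14.3 m³/s

t̄ = (48.2 + 52.1 + 47.9 + 49.5 + 44.1) / 5 = 48.36 s
v_surface = L / t̄ = 41.5 / 48.36 = 0.8581 m/s
v_mean = 0.80 × 0.8581 = 0.6865 m/s
Q = A × v_mean = 20.9 × 0.6865 = 14.35 m³/s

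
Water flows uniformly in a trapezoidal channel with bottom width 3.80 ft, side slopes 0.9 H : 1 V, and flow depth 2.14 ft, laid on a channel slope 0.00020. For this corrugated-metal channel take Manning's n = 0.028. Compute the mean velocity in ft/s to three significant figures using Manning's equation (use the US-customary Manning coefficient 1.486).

0.886 ft/s

A = (b + z·y)·y = (3.80 + 0.9×2.14)×2.14 = 12.25 ft²
P = b + 2y√(1+z²) = 3.80 + 2×2.14×√(1+0.9²) = 9.558 ft
R = A/P = 12.25/9.558 = 1.282 ft
Q = (1.486/n)·A·R^(2/3)·S^(1/2) = (1.486/0.028) × 12.25 × 1.282^(2/3) × 0.00020^(1/2) = 10.85 ft³/s
V = Q/A = 10.85/12.25 = 0.8857 ft/s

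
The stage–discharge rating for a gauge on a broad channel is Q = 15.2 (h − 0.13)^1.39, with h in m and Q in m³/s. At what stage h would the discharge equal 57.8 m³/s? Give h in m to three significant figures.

2.74 m

h − h₀ = (Q/C)^(1/b) = (57.8/15.2)^(1/1.39) = 2.614 m
h = 0.13 + 2.614 = 2.744 m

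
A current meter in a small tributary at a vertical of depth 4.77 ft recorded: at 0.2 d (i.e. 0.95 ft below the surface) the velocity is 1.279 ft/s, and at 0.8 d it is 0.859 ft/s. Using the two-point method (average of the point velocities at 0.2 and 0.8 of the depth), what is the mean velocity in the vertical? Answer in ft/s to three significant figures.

1.07 ft/s

v̄ = (1.279 + 0.859) / 2 = 1.069 ft/s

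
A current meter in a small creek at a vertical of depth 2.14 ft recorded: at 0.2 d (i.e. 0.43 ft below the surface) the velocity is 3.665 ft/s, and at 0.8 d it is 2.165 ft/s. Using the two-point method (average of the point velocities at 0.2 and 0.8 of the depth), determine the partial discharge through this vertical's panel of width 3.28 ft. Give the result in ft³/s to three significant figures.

v̄ = (3.665 + 2.165) / 2 = 2.915 ft/s
q = v̄ × d × w = 2.915 × 2.14 × 3.28 = 20.46 ft³/s

20.5 ft³/s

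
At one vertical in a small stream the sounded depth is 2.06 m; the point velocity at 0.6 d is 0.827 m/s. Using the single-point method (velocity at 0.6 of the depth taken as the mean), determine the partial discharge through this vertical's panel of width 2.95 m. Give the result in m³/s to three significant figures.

v̄ = v₀.₆ = 0.827 m/s
q = v̄ × d × w = 0.8270 × 2.06 × 2.95 = 5.026 m³/s

5.03 m³/s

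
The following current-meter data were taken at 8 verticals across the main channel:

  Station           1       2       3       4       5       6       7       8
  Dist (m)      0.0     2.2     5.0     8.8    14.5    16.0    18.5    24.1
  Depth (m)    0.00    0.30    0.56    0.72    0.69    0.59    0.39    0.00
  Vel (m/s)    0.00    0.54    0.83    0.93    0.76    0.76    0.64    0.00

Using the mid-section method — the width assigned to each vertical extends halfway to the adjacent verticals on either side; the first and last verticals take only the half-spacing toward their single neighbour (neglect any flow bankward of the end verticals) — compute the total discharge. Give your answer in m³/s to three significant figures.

8.91 m³/s

w_2 = (5.0 − 0.0)/2 = 2.5 m; q_2 = 0.54 × 0.30 × 2.5 = 0.4050 m³/s
w_3 = (8.8 − 2.2)/2 = 3.3 m; q_3 = 0.83 × 0.56 × 3.3 = 1.534 m³/s
w_4 = (14.5 − 5.0)/2 = 4.75 m; q_4 = 0.93 × 0.72 × 4.75 = 3.181 m³/s
w_5 = (16.0 − 8.8)/2 = 3.6 m; q_5 = 0.76 × 0.69 × 3.6 = 1.888 m³/s
w_6 = (18.5 − 14.5)/2 = 2 m; q_6 = 0.76 × 0.59 × 2 = 0.8968 m³/s
w_7 = (24.1 − 16.0)/2 = 4.05 m; q_7 = 0.64 × 0.39 × 4.05 = 1.011 m³/s
Stations 1, 8 contribute zero (depth or velocity is 0).
Q = Σ qᵢ = 8.915 m³/s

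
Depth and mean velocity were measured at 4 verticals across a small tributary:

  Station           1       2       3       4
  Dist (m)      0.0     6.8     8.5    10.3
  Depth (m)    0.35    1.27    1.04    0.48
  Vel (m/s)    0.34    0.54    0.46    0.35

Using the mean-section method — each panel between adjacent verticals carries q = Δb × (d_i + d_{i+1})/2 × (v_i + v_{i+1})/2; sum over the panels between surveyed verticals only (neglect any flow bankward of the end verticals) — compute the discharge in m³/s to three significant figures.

Panel 1-2: Δb = 6.8 m, d̄ = (0.35+1.27)/2 = 0.81, v̄ = (0.34+0.54)/2 = 0.44 → q = 6.8×0.81×0.44 = 2.424 m³/s
Panel 2-3: Δb = 1.7 m, d̄ = (1.27+1.04)/2 = 1.155, v̄ = (0.54+0.46)/2 = 0.5 → q = 1.7×1.155×0.5 = 0.9818 m³/s
Panel 3-4: Δb = 1.8 m, d̄ = (1.04+0.48)/2 = 0.76, v̄ = (0.46+0.35)/2 = 0.405 → q = 1.8×0.76×0.405 = 0.5540 m³/s
Q = Σ q = 3.959 m³/s

3.96 m³/s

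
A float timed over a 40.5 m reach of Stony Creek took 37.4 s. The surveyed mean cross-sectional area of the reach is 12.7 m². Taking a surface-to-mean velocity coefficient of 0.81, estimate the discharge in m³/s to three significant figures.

11.1 m³/s

v_surface = L / t̄ = 40.5 / 37.4 = 1.083 m/s
v_mean = 0.81 × 1.083 = 0.8771 m/s
Q = A × v_mean = 12.7 × 0.8771 = 11.14 m³/s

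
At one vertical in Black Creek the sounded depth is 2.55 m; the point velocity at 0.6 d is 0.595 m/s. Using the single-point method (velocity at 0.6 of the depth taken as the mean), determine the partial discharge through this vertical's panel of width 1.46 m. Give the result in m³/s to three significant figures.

2.22 m³/s

v̄ = v₀.₆ = 0.595 m/s
q = v̄ × d × w = 0.5950 × 2.55 × 1.46 = 2.215 m³/s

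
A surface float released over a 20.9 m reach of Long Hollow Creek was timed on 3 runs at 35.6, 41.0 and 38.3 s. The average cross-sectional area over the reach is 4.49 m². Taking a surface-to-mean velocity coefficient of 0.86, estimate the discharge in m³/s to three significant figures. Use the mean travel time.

t̄ = (35.6 + 41.0 + 38.3) / 3 = 38.3 s
v_surface = L / t̄ = 20.9 / 38.3 = 0.5457 m/s
v_mean = 0.86 × 0.5457 = 0.4693 m/s
Q = A × v_mean = 4.49 × 0.4693 = 2.107 m³/s

2.11 m³/s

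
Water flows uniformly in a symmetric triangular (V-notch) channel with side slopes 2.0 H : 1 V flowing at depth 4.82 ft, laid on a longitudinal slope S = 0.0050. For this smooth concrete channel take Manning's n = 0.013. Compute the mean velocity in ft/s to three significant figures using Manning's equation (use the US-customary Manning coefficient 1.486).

13.5 ft/s

A = z·y² = 2.0×4.82² = 46.46 ft²
P = 2y√(1+z²) = 2×4.82×√(1+2.0²) = 21.56 ft
R = A/P = 46.46/21.56 = 2.156 ft
Q = (1.486/n)·A·R^(2/3)·S^(1/2) = (1.486/0.013) × 46.46 × 2.156^(2/3) × 0.0050^(1/2) = 626.7 ft³/s
V = Q/A = 626.7/46.46 = 13.49 ft/s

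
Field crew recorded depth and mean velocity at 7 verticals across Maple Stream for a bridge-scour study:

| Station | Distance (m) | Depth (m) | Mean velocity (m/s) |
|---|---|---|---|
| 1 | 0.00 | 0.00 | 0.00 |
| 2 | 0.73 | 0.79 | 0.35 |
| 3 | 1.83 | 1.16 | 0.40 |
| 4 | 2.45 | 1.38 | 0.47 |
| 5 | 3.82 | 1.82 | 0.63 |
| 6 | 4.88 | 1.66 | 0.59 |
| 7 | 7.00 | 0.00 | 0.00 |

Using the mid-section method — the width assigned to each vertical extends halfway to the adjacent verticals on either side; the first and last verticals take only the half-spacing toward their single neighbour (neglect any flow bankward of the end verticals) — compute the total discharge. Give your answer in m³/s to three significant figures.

w_2 = (1.83 − 0.00)/2 = 0.915 m; q_2 = 0.35 × 0.79 × 0.915 = 0.2530 m³/s
w_3 = (2.45 − 0.73)/2 = 0.86 m; q_3 = 0.40 × 1.16 × 0.86 = 0.3990 m³/s
w_4 = (3.82 − 1.83)/2 = 0.995 m; q_4 = 0.47 × 1.38 × 0.995 = 0.6454 m³/s
w_5 = (4.88 − 2.45)/2 = 1.215 m; q_5 = 0.63 × 1.82 × 1.215 = 1.393 m³/s
w_6 = (7.00 − 3.82)/2 = 1.59 m; q_6 = 0.59 × 1.66 × 1.59 = 1.557 m³/s
Stations 1, 7 contribute zero (depth or velocity is 0).
Q = Σ qᵢ = 4.248 m³/s

4.25 m³/s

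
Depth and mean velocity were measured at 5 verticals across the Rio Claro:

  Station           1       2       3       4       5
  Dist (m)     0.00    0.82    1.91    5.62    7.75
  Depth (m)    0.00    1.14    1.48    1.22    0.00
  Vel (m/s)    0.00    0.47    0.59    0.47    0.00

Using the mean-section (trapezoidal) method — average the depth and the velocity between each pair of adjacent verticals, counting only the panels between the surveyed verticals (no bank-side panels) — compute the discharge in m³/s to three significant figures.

Panel 1-2: Δb = 0.82 m, d̄ = (0.00+1.14)/2 = 0.57, v̄ = (0.00+0.47)/2 = 0.235 → q = 0.82×0.57×0.235 = 0.1098 m³/s
Panel 2-3: Δb = 1.09 m, d̄ = (1.14+1.48)/2 = 1.31, v̄ = (0.47+0.59)/2 = 0.53 → q = 1.09×1.31×0.53 = 0.7568 m³/s
Panel 3-4: Δb = 3.71 m, d̄ = (1.48+1.22)/2 = 1.35, v̄ = (0.59+0.47)/2 = 0.53 → q = 3.71×1.35×0.53 = 2.655 m³/s
Panel 4-5: Δb = 2.13 m, d̄ = (1.22+0.00)/2 = 0.61, v̄ = (0.47+0.00)/2 = 0.235 → q = 2.13×0.61×0.235 = 0.3053 m³/s
Q = Σ q = 3.826 m³/s

3.83 m³/s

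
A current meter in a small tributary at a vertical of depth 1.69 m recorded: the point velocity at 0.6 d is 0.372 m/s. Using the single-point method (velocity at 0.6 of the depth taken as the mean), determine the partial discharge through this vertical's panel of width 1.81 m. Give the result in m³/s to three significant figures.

1.14 m³/s

v̄ = v₀.₆ = 0.372 m/s
q = v̄ × d × w = 0.3720 × 1.69 × 1.81 = 1.138 m³/s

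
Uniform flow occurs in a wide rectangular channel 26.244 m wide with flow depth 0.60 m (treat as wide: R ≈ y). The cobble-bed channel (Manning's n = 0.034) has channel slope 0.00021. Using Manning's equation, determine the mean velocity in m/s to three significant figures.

A = b·y = 26.244 × 0.60 = 15.75 m²
Wide channel: R ≈ y = 0.60 m
Q = (1/n)·A·R^(2/3)·S^(1/2) = (1/0.034) × 15.75 × 0.6000^(2/3) × 0.00021^(1/2) = 4.774 m³/s
V = Q/A = 4.774/15.75 = 0.3032 m/s

0.303 m/s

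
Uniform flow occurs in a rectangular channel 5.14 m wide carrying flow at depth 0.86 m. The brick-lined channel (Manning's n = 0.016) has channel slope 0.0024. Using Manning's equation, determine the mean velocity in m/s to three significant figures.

2.28 m/s

A = b·y = 5.14 × 0.86 = 4.420 m²
P = b + 2y = 5.14 + 2×0.86 = 6.860 m
R = A/P = 4.420/6.860 = 0.6444 m
Q = (1/n)·A·R^(2/3)·S^(1/2) = (1/0.016) × 4.420 × 0.6444^(2/3) × 0.0024^(1/2) = 10.10 m³/s
V = Q/A = 10.10/4.420 = 2.284 m/s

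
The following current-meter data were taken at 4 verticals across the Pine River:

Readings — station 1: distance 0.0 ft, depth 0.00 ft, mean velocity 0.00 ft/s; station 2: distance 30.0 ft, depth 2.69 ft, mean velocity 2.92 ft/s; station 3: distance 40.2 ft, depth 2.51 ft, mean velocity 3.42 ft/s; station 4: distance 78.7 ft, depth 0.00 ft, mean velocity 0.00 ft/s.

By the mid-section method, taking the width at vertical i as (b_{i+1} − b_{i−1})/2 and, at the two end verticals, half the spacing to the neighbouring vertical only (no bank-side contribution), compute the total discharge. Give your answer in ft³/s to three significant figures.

w_2 = (40.2 − 0.0)/2 = 20.1 ft; q_2 = 2.92 × 2.69 × 20.1 = 157.9 ft³/s
w_3 = (78.7 − 30.0)/2 = 24.35 ft; q_3 = 3.42 × 2.51 × 24.35 = 209.0 ft³/s
Stations 1, 4 contribute zero (depth or velocity is 0).
Q = Σ qᵢ = 366.9 ft³/s

367 ft³/s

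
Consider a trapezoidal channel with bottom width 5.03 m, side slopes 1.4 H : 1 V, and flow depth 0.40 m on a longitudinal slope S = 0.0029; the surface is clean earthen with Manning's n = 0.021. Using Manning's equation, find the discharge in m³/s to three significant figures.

2.84 m³/s

A = (b + z·y)·y = (5.03 + 1.4×0.40)×0.40 = 2.236 m²
P = b + 2y√(1+z²) = 5.03 + 2×0.40×√(1+1.4²) = 6.406 m
R = A/P = 2.236/6.406 = 0.3490 m
Q = (1/n)·A·R^(2/3)·S^(1/2) = (1/0.021) × 2.236 × 0.3490^(2/3) × 0.0029^(1/2) = 2.842 m³/s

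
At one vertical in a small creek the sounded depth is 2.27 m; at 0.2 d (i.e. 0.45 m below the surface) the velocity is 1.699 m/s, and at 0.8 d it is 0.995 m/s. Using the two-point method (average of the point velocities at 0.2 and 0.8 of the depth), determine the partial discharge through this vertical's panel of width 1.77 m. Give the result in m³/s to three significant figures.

5.41 m³/s

v̄ = (1.699 + 0.995) / 2 = 1.347 m/s
q = v̄ × d × w = 1.347 × 2.27 × 1.77 = 5.412 m³/s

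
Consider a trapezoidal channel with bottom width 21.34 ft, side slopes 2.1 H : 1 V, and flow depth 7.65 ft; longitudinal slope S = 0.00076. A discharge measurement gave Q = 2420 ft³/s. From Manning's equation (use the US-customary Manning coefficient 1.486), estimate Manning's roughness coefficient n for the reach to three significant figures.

A = (b + z·y)·y = (21.34 + 2.1×7.65)×7.65 = 286.1 ft²
P = b + 2y√(1+z²) = 21.34 + 2×7.65×√(1+2.1²) = 56.93 ft
R = A/P = 286.1/56.93 = 5.027 ft
n = (1.486/Q)·A·R^(2/3)·S^(1/2) = (1.486/2420) × 286.1 × 2.934 × 0.02757 = 0.01421

0.0142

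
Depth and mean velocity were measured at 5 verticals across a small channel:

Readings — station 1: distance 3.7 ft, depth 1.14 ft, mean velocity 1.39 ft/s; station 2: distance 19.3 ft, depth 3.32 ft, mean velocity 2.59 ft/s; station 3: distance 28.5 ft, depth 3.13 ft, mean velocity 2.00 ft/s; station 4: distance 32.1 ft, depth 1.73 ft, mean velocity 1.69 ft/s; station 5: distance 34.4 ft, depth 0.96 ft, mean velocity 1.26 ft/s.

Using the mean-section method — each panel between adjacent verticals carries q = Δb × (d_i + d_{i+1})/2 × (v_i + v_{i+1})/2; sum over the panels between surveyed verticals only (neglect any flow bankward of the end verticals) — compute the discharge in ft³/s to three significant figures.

Panel 1-2: Δb = 15.6 ft, d̄ = (1.14+3.32)/2 = 2.23, v̄ = (1.39+2.59)/2 = 1.99 → q = 15.6×2.23×1.99 = 69.23 ft³/s
Panel 2-3: Δb = 9.2 ft, d̄ = (3.32+3.13)/2 = 3.225, v̄ = (2.59+2.00)/2 = 2.295 → q = 9.2×3.225×2.295 = 68.09 ft³/s
Panel 3-4: Δb = 3.6 ft, d̄ = (3.13+1.73)/2 = 2.43, v̄ = (2.00+1.69)/2 = 1.845 → q = 3.6×2.43×1.845 = 16.14 ft³/s
Panel 4-5: Δb = 2.3 ft, d̄ = (1.73+0.96)/2 = 1.345, v̄ = (1.69+1.26)/2 = 1.475 → q = 2.3×1.345×1.475 = 4.563 ft³/s
Q = Σ q = 158.0 ft³/s

158 ft³/s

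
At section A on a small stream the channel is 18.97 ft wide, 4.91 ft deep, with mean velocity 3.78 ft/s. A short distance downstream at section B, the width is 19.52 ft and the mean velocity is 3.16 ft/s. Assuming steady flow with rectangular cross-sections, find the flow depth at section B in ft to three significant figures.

Q = A₁V₁ = (18.97×4.91) × 3.78 = 352.1 ft³/s
d₂ = Q/(b₂ V₂) = 352.1/(19.52×3.16) = 5.708 ft

5.71 ft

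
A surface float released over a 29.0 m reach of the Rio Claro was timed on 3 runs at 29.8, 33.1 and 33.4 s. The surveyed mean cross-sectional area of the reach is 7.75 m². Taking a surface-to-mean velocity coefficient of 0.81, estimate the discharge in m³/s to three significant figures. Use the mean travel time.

t̄ = (29.8 + 33.1 + 33.4) / 3 = 32.1 s
v_surface = L / t̄ = 29.0 / 32.1 = 0.9034 m/s
v_mean = 0.81 × 0.9034 = 0.7318 m/s
Q = A × v_mean = 7.75 × 0.7318 = 5.671 m³/s

5.67 m³/s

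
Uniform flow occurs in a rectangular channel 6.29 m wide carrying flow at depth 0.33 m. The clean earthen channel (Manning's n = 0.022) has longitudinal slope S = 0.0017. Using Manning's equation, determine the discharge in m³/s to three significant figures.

1.74 m³/s

A = b·y = 6.29 × 0.33 = 2.076 m²
P = b + 2y = 6.29 + 2×0.33 = 6.950 m
R = A/P = 2.076/6.950 = 0.2987 m
Q = (1/n)·A·R^(2/3)·S^(1/2) = (1/0.022) × 2.076 × 0.2987^(2/3) × 0.0017^(1/2) = 1.738 m³/s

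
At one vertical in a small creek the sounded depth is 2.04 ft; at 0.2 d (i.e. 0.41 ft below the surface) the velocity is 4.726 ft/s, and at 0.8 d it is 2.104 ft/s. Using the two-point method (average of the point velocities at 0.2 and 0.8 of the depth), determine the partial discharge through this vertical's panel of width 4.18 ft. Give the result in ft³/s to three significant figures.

29.1 ft³/s

v̄ = (4.726 + 2.104) / 2 = 3.415 ft/s
q = v̄ × d × w = 3.415 × 2.04 × 4.18 = 29.12 ft³/s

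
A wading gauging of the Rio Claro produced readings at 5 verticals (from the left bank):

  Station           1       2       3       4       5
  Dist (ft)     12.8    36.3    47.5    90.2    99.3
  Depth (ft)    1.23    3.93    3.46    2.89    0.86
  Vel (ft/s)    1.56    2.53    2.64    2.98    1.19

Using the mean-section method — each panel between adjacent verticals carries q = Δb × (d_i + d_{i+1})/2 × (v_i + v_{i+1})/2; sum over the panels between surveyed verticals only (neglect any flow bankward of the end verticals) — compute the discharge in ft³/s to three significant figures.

Panel 1-2: Δb = 23.5 ft, d̄ = (1.23+3.93)/2 = 2.58, v̄ = (1.56+2.53)/2 = 2.045 → q = 23.5×2.58×2.045 = 124.0 ft³/s
Panel 2-3: Δb = 11.2 ft, d̄ = (3.93+3.46)/2 = 3.695, v̄ = (2.53+2.64)/2 = 2.585 → q = 11.2×3.695×2.585 = 107.0 ft³/s
Panel 3-4: Δb = 42.7 ft, d̄ = (3.46+2.89)/2 = 3.175, v̄ = (2.64+2.98)/2 = 2.81 → q = 42.7×3.175×2.81 = 381.0 ft³/s
Panel 4-5: Δb = 9.1 ft, d̄ = (2.89+0.86)/2 = 1.875, v̄ = (2.98+1.19)/2 = 2.085 → q = 9.1×1.875×2.085 = 35.58 ft³/s
Q = Σ q = 647.5 ft³/s

648 ft³/s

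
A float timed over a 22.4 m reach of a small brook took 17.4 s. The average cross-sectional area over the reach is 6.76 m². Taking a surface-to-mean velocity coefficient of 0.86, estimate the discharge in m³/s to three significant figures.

7.48 m³/s

v_surface = L / t̄ = 22.4 / 17.4 = 1.287 m/s
v_mean = 0.86 × 1.287 = 1.107 m/s
Q = A × v_mean = 6.76 × 1.107 = 7.484 m³/s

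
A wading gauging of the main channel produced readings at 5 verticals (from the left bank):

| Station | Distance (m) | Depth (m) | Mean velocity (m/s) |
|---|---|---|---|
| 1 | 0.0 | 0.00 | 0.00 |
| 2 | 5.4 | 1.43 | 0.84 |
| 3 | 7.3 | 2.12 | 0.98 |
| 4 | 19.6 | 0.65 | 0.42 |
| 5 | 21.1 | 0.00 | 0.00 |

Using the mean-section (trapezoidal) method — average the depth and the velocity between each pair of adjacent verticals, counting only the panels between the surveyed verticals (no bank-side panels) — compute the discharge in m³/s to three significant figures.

Panel 1-2: Δb = 5.4 m, d̄ = (0.00+1.43)/2 = 0.715, v̄ = (0.00+0.84)/2 = 0.42 → q = 5.4×0.715×0.42 = 1.622 m³/s
Panel 2-3: Δb = 1.9 m, d̄ = (1.43+2.12)/2 = 1.775, v̄ = (0.84+0.98)/2 = 0.91 → q = 1.9×1.775×0.91 = 3.069 m³/s
Panel 3-4: Δb = 12.3 m, d̄ = (2.12+0.65)/2 = 1.385, v̄ = (0.98+0.42)/2 = 0.7 → q = 12.3×1.385×0.7 = 11.92 m³/s
Panel 4-5: Δb = 1.5 m, d̄ = (0.65+0.00)/2 = 0.325, v̄ = (0.42+0.00)/2 = 0.21 → q = 1.5×0.325×0.21 = 0.1024 m³/s
Q = Σ q = 16.72 m³/s

16.7 m³/s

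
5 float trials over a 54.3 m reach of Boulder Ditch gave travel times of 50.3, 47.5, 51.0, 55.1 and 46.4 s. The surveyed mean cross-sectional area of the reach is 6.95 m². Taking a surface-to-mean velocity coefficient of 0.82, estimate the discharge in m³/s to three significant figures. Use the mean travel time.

t̄ = (50.3 + 47.5 + 51.0 + 55.1 + 46.4) / 5 = 50.06 s
v_surface = L / t̄ = 54.3 / 50.06 = 1.085 m/s
v_mean = 0.82 × 1.085 = 0.8895 m/s
Q = A × v_mean = 6.95 × 0.8895 = 6.182 m³/s

6.18 m³/s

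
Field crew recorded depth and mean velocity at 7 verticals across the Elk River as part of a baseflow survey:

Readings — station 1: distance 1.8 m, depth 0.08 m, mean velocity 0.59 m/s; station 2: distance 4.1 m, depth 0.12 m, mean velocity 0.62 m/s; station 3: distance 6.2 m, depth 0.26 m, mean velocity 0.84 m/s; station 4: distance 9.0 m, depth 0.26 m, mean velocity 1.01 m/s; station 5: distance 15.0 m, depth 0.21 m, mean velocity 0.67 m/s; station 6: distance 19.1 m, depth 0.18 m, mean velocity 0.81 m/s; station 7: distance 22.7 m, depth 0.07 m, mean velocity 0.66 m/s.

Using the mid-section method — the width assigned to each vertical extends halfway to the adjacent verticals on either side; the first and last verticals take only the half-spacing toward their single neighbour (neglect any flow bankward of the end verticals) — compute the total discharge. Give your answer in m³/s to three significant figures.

3.26 m³/s

w_1 = (4.1 − 1.8)/2 = 1.15 m; q_1 = 0.59 × 0.08 × 1.15 = 0.05428 m³/s
w_2 = (6.2 − 1.8)/2 = 2.2 m; q_2 = 0.62 × 0.12 × 2.2 = 0.1637 m³/s
w_3 = (9.0 − 4.1)/2 = 2.45 m; q_3 = 0.84 × 0.26 × 2.45 = 0.5351 m³/s
w_4 = (15.0 − 6.2)/2 = 4.4 m; q_4 = 1.01 × 0.26 × 4.4 = 1.155 m³/s
w_5 = (19.1 − 9.0)/2 = 5.05 m; q_5 = 0.67 × 0.21 × 5.05 = 0.7105 m³/s
w_6 = (22.7 − 15.0)/2 = 3.85 m; q_6 = 0.81 × 0.18 × 3.85 = 0.5613 m³/s
w_7 = (22.7 − 19.1)/2 = 1.8 m; q_7 = 0.66 × 0.07 × 1.8 = 0.08316 m³/s
Q = Σ qᵢ = 3.264 m³/s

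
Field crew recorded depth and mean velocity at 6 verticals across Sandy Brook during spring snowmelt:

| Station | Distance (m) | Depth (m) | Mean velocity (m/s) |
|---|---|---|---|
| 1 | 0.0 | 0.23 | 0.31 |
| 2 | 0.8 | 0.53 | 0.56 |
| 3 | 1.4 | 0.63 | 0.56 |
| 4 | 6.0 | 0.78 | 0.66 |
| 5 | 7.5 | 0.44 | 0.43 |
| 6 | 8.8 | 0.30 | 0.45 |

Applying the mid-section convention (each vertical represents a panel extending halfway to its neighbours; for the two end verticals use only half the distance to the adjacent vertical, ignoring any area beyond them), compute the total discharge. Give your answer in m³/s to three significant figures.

3.08 m³/s

w_1 = (0.8 − 0.0)/2 = 0.4 m; q_1 = 0.31 × 0.23 × 0.4 = 0.02852 m³/s
w_2 = (1.4 − 0.0)/2 = 0.7 m; q_2 = 0.56 × 0.53 × 0.7 = 0.2078 m³/s
w_3 = (6.0 − 0.8)/2 = 2.6 m; q_3 = 0.56 × 0.63 × 2.6 = 0.9173 m³/s
w_4 = (7.5 − 1.4)/2 = 3.05 m; q_4 = 0.66 × 0.78 × 3.05 = 1.570 m³/s
w_5 = (8.8 − 6.0)/2 = 1.4 m; q_5 = 0.43 × 0.44 × 1.4 = 0.2649 m³/s
w_6 = (8.8 − 7.5)/2 = 0.65 m; q_6 = 0.45 × 0.30 × 0.65 = 0.08775 m³/s
Q = Σ qᵢ = 3.076 m³/s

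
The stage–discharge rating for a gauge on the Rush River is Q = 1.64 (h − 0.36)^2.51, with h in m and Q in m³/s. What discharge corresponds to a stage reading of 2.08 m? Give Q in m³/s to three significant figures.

Q = 1.64 × (2.08 − 0.36)^2.51 = 1.64 × 1.72^2.51 = 6.398 m³/s

6.40 m³/s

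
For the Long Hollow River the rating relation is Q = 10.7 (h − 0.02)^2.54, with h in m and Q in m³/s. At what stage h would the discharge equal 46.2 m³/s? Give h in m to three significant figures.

h − h₀ = (Q/C)^(1/b) = (46.2/10.7)^(1/2.54) = 1.779 m
h = 0.02 + 1.779 = 1.799 m

1.80 m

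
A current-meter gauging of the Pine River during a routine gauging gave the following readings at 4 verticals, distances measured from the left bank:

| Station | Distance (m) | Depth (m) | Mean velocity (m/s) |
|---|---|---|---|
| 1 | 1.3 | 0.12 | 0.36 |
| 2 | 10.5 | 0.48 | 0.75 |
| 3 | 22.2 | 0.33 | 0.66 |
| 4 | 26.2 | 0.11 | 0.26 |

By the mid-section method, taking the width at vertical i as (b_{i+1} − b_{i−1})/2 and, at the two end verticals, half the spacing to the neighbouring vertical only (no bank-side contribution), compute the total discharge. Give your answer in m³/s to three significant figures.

5.73 m³/s

w_1 = (10.5 − 1.3)/2 = 4.6 m; q_1 = 0.36 × 0.12 × 4.6 = 0.1987 m³/s
w_2 = (22.2 − 1.3)/2 = 10.45 m; q_2 = 0.75 × 0.48 × 10.45 = 3.762 m³/s
w_3 = (26.2 − 10.5)/2 = 7.85 m; q_3 = 0.66 × 0.33 × 7.85 = 1.710 m³/s
w_4 = (26.2 − 22.2)/2 = 2 m; q_4 = 0.26 × 0.11 × 2 = 0.05720 m³/s
Q = Σ qᵢ = 5.728 m³/s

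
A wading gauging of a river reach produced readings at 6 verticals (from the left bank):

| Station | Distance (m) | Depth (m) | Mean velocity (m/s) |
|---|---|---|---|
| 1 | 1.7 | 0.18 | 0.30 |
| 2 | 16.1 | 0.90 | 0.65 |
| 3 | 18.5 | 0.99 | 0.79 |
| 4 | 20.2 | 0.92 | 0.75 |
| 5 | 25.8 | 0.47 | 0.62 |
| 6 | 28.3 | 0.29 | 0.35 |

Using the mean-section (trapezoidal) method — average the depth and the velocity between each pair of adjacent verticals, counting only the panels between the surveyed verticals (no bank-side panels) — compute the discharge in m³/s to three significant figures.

Panel 1-2: Δb = 14.4 m, d̄ = (0.18+0.90)/2 = 0.54, v̄ = (0.30+0.65)/2 = 0.475 → q = 14.4×0.54×0.475 = 3.694 m³/s
Panel 2-3: Δb = 2.4 m, d̄ = (0.90+0.99)/2 = 0.945, v̄ = (0.65+0.79)/2 = 0.72 → q = 2.4×0.945×0.72 = 1.633 m³/s
Panel 3-4: Δb = 1.7 m, d̄ = (0.99+0.92)/2 = 0.955, v̄ = (0.79+0.75)/2 = 0.77 → q = 1.7×0.955×0.77 = 1.250 m³/s
Panel 4-5: Δb = 5.6 m, d̄ = (0.92+0.47)/2 = 0.695, v̄ = (0.75+0.62)/2 = 0.685 → q = 5.6×0.695×0.685 = 2.666 m³/s
Panel 5-6: Δb = 2.5 m, d̄ = (0.47+0.29)/2 = 0.38, v̄ = (0.62+0.35)/2 = 0.485 → q = 2.5×0.38×0.485 = 0.4608 m³/s
Q = Σ q = 9.703 m³/s

9.70 m³/s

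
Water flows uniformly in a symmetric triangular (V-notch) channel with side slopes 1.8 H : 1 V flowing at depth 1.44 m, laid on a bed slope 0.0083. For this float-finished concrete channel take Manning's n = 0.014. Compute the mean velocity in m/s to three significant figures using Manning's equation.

4.78 m/s

A = z·y² = 1.8×1.44² = 3.732 m²
P = 2y√(1+z²) = 2×1.44×√(1+1.8²) = 5.930 m
R = A/P = 3.732/5.930 = 0.6294 m
Q = (1/n)·A·R^(2/3)·S^(1/2) = (1/0.014) × 3.732 × 0.6294^(2/3) × 0.0083^(1/2) = 17.84 m³/s
V = Q/A = 17.84/3.732 = 4.779 m/s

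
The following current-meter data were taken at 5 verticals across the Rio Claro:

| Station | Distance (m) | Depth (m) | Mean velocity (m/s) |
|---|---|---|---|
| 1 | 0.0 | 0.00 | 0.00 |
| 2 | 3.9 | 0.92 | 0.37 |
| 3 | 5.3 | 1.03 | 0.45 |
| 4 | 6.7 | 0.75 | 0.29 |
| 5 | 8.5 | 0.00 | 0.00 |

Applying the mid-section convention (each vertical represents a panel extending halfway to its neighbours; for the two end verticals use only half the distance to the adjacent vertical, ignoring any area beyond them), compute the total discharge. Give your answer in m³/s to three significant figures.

w_2 = (5.3 − 0.0)/2 = 2.65 m; q_2 = 0.37 × 0.92 × 2.65 = 0.9021 m³/s
w_3 = (6.7 − 3.9)/2 = 1.4 m; q_3 = 0.45 × 1.03 × 1.4 = 0.6489 m³/s
w_4 = (8.5 − 5.3)/2 = 1.6 m; q_4 = 0.29 × 0.75 × 1.6 = 0.3480 m³/s
Stations 1, 5 contribute zero (depth or velocity is 0).
Q = Σ qᵢ = 1.899 m³/s

1.90 m³/s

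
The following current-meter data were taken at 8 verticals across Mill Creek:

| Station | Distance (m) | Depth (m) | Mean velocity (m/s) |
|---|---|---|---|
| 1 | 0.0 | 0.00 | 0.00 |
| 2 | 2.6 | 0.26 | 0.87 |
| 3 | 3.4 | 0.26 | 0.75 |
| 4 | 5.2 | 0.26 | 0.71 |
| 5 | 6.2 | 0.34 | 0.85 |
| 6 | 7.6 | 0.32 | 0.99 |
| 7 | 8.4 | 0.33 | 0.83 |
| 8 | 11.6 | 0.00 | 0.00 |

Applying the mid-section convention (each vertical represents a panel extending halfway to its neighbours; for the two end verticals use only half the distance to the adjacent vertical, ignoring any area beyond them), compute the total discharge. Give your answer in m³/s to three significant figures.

w_2 = (3.4 − 0.0)/2 = 1.7 m; q_2 = 0.87 × 0.26 × 1.7 = 0.3845 m³/s
w_3 = (5.2 − 2.6)/2 = 1.3 m; q_3 = 0.75 × 0.26 × 1.3 = 0.2535 m³/s
w_4 = (6.2 − 3.4)/2 = 1.4 m; q_4 = 0.71 × 0.26 × 1.4 = 0.2584 m³/s
w_5 = (7.6 − 5.2)/2 = 1.2 m; q_5 = 0.85 × 0.34 × 1.2 = 0.3468 m³/s
w_6 = (8.4 − 6.2)/2 = 1.1 m; q_6 = 0.99 × 0.32 × 1.1 = 0.3485 m³/s
w_7 = (11.6 − 7.6)/2 = 2 m; q_7 = 0.83 × 0.33 × 2 = 0.5478 m³/s
Stations 1, 8 contribute zero (depth or velocity is 0).
Q = Σ qᵢ = 2.140 m³/s

2.14 m³/s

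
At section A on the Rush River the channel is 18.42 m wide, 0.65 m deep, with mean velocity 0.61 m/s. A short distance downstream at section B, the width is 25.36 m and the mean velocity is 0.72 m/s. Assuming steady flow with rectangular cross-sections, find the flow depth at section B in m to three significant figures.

0.400 m

Q = A₁V₁ = (18.42×0.65) × 0.61 = 7.304 m³/s
d₂ = Q/(b₂ V₂) = 7.304/(25.36×0.72) = 0.4000 m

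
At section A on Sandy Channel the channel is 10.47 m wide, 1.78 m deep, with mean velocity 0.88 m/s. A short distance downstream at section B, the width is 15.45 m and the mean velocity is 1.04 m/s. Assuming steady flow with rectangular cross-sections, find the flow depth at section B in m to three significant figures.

Q = A₁V₁ = (10.47×1.78) × 0.88 = 16.40 m³/s
d₂ = Q/(b₂ V₂) = 16.40/(15.45×1.04) = 1.021 m

1.02 m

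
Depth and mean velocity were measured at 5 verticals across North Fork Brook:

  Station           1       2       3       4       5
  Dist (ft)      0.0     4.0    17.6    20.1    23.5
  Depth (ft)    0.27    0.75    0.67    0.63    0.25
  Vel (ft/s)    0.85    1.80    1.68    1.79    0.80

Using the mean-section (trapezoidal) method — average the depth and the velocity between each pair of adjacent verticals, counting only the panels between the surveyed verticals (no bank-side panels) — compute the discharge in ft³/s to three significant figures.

24.3 ft³/s

Panel 1-2: Δb = 4 ft, d̄ = (0.27+0.75)/2 = 0.51, v̄ = (0.85+1.80)/2 = 1.325 → q = 4×0.51×1.325 = 2.703 ft³/s
Panel 2-3: Δb = 13.6 ft, d̄ = (0.75+0.67)/2 = 0.71, v̄ = (1.80+1.68)/2 = 1.74 → q = 13.6×0.71×1.74 = 16.80 ft³/s
Panel 3-4: Δb = 2.5 ft, d̄ = (0.67+0.63)/2 = 0.65, v̄ = (1.68+1.79)/2 = 1.735 → q = 2.5×0.65×1.735 = 2.819 ft³/s
Panel 4-5: Δb = 3.4 ft, d̄ = (0.63+0.25)/2 = 0.44, v̄ = (1.79+0.80)/2 = 1.295 → q = 3.4×0.44×1.295 = 1.937 ft³/s
Q = Σ q = 24.26 ft³/s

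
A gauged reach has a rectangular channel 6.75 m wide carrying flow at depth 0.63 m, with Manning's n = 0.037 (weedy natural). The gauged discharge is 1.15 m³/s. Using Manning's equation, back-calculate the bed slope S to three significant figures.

A = b·y = 6.75 × 0.63 = 4.253 m²
P = b + 2y = 6.75 + 2×0.63 = 8.010 m
R = A/P = 4.253/8.010 = 0.5309 m
S = (Q·n / (1·A·R^(2/3)))² = (1.15×0.037 / (1×4.253×0.6557))² = 0.0002329

0.000233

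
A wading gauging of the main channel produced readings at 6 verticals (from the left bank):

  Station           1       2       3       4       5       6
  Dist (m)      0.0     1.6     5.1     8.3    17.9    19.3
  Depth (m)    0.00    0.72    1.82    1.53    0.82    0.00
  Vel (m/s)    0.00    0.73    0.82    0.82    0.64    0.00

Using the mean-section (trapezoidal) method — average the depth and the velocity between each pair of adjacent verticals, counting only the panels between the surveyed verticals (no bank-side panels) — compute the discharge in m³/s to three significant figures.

16.5 m³/s

Panel 1-2: Δb = 1.6 m, d̄ = (0.00+0.72)/2 = 0.36, v̄ = (0.00+0.73)/2 = 0.365 → q = 1.6×0.36×0.365 = 0.2102 m³/s
Panel 2-3: Δb = 3.5 m, d̄ = (0.72+1.82)/2 = 1.27, v̄ = (0.73+0.82)/2 = 0.775 → q = 3.5×1.27×0.775 = 3.445 m³/s
Panel 3-4: Δb = 3.2 m, d̄ = (1.82+1.53)/2 = 1.675, v̄ = (0.82+0.82)/2 = 0.82 → q = 3.2×1.675×0.82 = 4.395 m³/s
Panel 4-5: Δb = 9.6 m, d̄ = (1.53+0.82)/2 = 1.175, v̄ = (0.82+0.64)/2 = 0.73 → q = 9.6×1.175×0.73 = 8.234 m³/s
Panel 5-6: Δb = 1.4 m, d̄ = (0.82+0.00)/2 = 0.41, v̄ = (0.64+0.00)/2 = 0.32 → q = 1.4×0.41×0.32 = 0.1837 m³/s
Q = Σ q = 16.47 m³/s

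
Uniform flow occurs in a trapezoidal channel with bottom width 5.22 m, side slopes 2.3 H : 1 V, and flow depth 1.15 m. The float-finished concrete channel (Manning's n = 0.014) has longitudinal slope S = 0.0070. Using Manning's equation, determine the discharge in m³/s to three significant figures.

47.5 m³/s

A = (b + z·y)·y = (5.22 + 2.3×1.15)×1.15 = 9.045 m²
P = b + 2y√(1+z²) = 5.22 + 2×1.15×√(1+2.3²) = 10.99 m
R = A/P = 9.045/10.99 = 0.8231 m
Q = (1/n)·A·R^(2/3)·S^(1/2) = (1/0.014) × 9.045 × 0.8231^(2/3) × 0.0070^(1/2) = 47.47 m³/s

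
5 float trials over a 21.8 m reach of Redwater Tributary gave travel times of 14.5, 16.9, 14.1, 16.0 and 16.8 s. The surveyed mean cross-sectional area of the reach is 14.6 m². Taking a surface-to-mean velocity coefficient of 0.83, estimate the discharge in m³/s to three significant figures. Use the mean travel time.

t̄ = (14.5 + 16.9 + 14.1 + 16.0 + 16.8) / 5 = 15.66 s
v_surface = L / t̄ = 21.8 / 15.66 = 1.392 m/s
v_mean = 0.83 × 1.392 = 1.155 m/s
Q = A × v_mean = 14.6 × 1.155 = 16.87 m³/s

16.9 m³/s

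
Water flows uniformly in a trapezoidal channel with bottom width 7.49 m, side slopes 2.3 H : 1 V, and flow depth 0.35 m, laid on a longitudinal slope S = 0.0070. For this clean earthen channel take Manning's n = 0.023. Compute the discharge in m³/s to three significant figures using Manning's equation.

4.88 m³/s

A = (b + z·y)·y = (7.49 + 2.3×0.35)×0.35 = 2.903 m²
P = b + 2y√(1+z²) = 7.49 + 2×0.35×√(1+2.3²) = 9.246 m
R = A/P = 2.903/9.246 = 0.3140 m
Q = (1/n)·A·R^(2/3)·S^(1/2) = (1/0.023) × 2.903 × 0.3140^(2/3) × 0.0070^(1/2) = 4.879 m³/s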